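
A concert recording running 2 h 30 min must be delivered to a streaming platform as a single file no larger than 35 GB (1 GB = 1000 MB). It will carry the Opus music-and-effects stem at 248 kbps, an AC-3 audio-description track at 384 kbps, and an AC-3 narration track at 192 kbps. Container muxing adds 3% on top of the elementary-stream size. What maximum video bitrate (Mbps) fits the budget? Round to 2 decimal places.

Budget: 35 GB = 280000.0 Mb.
Stream payload after overhead: 280000.0 / 1.03 = 271844.7 Mb.
2 h 30 min = 150 min = 9000 s
Total bitrate budget: 271844.7 Mb / 9000 s = 30.205 Mbps.
Audio total: 248 + 384 + 192 = 824 kbps = 0.824 Mbps.
Video: 30.205 − 0.824 = 29.381 Mbps.

29.38 Mbps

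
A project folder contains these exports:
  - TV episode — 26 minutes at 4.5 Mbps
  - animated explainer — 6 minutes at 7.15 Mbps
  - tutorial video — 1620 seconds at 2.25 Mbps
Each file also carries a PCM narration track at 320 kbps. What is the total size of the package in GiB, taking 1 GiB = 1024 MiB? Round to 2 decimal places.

Audio: 320 kbps = 0.320 Mbps.
TV episode: 4.820 Mbps × 1560 s = 7519.2 Mb
animated explainer: 7.470 Mbps × 360 s = 2689.2 Mb
tutorial video: 2.570 Mbps × 1620 s = 4163.4 Mb
Total: 14371.8 Mb = 1796.5 MB.
= 1.673 GiB.

1.67 GiB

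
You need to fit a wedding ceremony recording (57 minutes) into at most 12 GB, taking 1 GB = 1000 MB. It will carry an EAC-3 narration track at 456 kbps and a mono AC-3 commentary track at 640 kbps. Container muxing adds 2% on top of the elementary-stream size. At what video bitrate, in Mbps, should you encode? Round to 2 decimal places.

Budget: 12 GB = 96000.0 Mb.
Stream payload after overhead: 96000.0 / 1.02 = 94117.6 Mb.
57 min = 3420 s
Total bitrate budget: 94117.6 Mb / 3420 s = 27.520 Mbps.
Audio total: 456 + 640 = 1096 kbps = 1.096 Mbps.
Video: 27.520 − 1.096 = 26.424 Mbps.

26.42 Mbps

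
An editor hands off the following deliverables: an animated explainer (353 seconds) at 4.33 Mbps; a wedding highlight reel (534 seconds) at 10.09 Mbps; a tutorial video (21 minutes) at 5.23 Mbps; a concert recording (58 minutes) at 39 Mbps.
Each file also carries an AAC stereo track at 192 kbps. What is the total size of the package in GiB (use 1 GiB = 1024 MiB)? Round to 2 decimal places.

Audio: 192 kbps = 0.192 Mbps.
animated explainer: 4.522 Mbps × 353 s = 1596.3 Mb
wedding highlight reel: 10.282 Mbps × 534 s = 5490.6 Mb
tutorial video: 5.422 Mbps × 1260 s = 6831.7 Mb
concert recording: 39.192 Mbps × 3480 s = 136388.2 Mb
Total: 150306.7 Mb = 18788.3 MB.
= 17.50 GiB.

17.50 GiB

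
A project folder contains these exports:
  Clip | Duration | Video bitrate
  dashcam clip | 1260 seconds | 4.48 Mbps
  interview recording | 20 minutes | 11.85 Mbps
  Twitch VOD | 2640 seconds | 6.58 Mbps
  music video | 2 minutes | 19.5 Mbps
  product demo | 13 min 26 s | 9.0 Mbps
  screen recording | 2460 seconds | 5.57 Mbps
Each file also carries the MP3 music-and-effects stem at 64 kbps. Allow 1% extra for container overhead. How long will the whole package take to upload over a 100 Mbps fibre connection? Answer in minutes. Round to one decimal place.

10.3 minutes

Audio: 64 kbps = 0.064 Mbps.
dashcam clip: 4.544 Mbps × 1260 s × 1.01 = 5782.7 Mb
interview recording: 11.914 Mbps × 1200 s × 1.01 = 14439.8 Mb
Twitch VOD: 6.644 Mbps × 2640 s × 1.01 = 17715.6 Mb
music video: 19.564 Mbps × 120 s × 1.01 = 2371.2 Mb
product demo: 9.064 Mbps × 806 s × 1.01 = 7378.6 Mb
screen recording: 5.634 Mbps × 2460 s × 1.01 = 13998.2 Mb
Total: 61686.1 Mb = 7710.8 MB.
At 100 Mbps: 61686.1 / 100 = 617 s ≈ 10.3 minutes.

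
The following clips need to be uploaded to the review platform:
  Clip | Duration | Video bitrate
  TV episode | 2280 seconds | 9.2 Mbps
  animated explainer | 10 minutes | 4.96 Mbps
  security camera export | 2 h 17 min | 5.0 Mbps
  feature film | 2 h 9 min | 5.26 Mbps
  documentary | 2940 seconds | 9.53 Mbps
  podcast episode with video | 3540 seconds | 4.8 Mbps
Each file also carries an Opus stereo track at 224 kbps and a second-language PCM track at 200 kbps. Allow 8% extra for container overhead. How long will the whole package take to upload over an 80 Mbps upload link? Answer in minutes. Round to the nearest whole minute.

36 minutes

Audio total: 224 + 200 = 424 kbps = 0.424 Mbps.
TV episode: 9.624 Mbps × 2280 s × 1.08 = 23698.1 Mb
animated explainer: 5.384 Mbps × 600 s × 1.08 = 3488.8 Mb
security camera export: 5.424 Mbps × 8220 s × 1.08 = 48152.1 Mb
feature film: 5.684 Mbps × 7740 s × 1.08 = 47513.7 Mb
documentary: 9.954 Mbps × 2940 s × 1.08 = 31605.9 Mb
podcast episode with video: 5.224 Mbps × 3540 s × 1.08 = 19972.4 Mb
Total: 174431.1 Mb = 21803.9 MB.
At 80 Mbps: 174431.1 / 80 = 2180 s ≈ 36.3 minutes.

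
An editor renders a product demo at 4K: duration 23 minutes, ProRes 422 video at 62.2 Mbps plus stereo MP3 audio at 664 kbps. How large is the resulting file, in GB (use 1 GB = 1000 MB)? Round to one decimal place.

23 min = 1380 s
Audio: 664 kbps = 0.664 Mbps.
Total bitrate: 62.2 + 0.664 = 62.864 Mbps.
Stream data: 62.864 Mbps × 1380 s = 86752.3 Mb.
86,752 Mb ÷ 8 = 10,844 MB → 10.84 GB.

10.8 GB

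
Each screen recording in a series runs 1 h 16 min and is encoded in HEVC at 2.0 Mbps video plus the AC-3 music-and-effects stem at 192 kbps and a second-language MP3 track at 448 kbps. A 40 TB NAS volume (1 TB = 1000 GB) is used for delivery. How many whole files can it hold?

1 h 16 min = 76 min = 4560 s
Audio total: 192 + 448 = 640 kbps = 0.640 Mbps.
Total bitrate: 2.640 Mbps.
Per item: 2.640 Mbps × 4560 s = 12,038 Mb = 1,505 MB.
Capacity: 40 TB = 320,000,000 Mb; 26581.61 items → 26581 complete.

26581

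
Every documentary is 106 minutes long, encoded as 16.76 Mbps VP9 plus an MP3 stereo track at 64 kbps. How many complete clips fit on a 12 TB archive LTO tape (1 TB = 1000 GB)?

106 min = 6360 s
Audio: 64 kbps = 0.064 Mbps.
Total bitrate: 16.824 Mbps.
Per item: 16.824 Mbps × 6360 s = 107,001 Mb = 13,375 MB.
Capacity: 12 TB = 96,000,000 Mb; 897.19 items → 897 complete.

897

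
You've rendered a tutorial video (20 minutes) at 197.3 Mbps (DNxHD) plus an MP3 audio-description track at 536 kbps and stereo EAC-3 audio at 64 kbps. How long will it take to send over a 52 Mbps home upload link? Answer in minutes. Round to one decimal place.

76.1 minutes

20 min = 1200 s
Audio total: 536 + 64 = 600 kbps = 0.600 Mbps.
Total bitrate: 197.900 Mbps.
File: 197.900 Mbps × 1200 s = 237480.0 Mb.
At 52 Mbps: 237480.0 / 52 = 4566.9 s ≈ 76.1 minutes.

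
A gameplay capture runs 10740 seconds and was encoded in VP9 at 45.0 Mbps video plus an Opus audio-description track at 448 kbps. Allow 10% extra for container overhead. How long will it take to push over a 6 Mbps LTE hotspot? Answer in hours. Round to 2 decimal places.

24.86 hours

Audio: 448 kbps = 0.448 Mbps.
Total bitrate: 45.448 Mbps.
File: 45.448 Mbps × 10740 s = 488111.5 Mb.
With 10% container overhead: ×1.10. → 536922.7 Mb.
At 6 Mbps: 536922.7 / 6 = 89487.1 s ≈ 24.9 hours.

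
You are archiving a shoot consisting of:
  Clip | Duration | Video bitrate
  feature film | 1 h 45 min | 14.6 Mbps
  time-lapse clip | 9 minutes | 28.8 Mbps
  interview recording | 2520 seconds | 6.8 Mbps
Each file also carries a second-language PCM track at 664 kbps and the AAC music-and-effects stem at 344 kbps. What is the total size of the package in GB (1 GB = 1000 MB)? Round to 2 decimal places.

Audio total: 664 + 344 = 1008 kbps = 1.008 Mbps.
feature film: 15.608 Mbps × 6300 s = 98330.4 Mb
time-lapse clip: 29.808 Mbps × 540 s = 16096.3 Mb
interview recording: 7.808 Mbps × 2520 s = 19676.2 Mb
Total: 134102.9 Mb = 16762.9 MB.
= 16.76 GB.

16.76 GB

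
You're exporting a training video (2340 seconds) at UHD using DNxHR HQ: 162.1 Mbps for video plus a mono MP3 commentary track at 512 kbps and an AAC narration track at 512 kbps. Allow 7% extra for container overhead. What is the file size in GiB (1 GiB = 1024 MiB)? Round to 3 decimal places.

47.547 GiB

Audio total: 512 + 512 = 1024 kbps = 1.024 Mbps.
Total bitrate: 162.1 + 1.024 = 163.124 Mbps.
Stream data: 163.124 Mbps × 2340 s = 381710.2 Mb.
With 7% container overhead: ×1.07.
408,430 Mb = 51,053,733,900 bytes ÷ 1,073,741,824 = 47.55 GiB.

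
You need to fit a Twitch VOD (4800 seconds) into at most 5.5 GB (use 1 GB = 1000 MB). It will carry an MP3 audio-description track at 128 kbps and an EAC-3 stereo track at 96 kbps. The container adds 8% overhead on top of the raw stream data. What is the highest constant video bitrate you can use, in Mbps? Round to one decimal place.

8.3 Mbps

Budget: 5.5 GB = 44000.0 Mb.
Stream payload after overhead: 44000.0 / 1.08 = 40740.7 Mb.
Total bitrate budget: 40740.7 Mb / 4800 s = 8.488 Mbps.
Audio total: 128 + 96 = 224 kbps = 0.224 Mbps.
Video: 8.488 − 0.224 = 8.264 Mbps.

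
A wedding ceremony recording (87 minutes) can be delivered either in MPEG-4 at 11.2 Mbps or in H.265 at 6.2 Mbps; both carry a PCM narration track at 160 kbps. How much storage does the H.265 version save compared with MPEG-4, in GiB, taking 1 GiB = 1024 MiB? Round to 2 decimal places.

87 min = 5220 s
Audio: 160 kbps = 0.160 Mbps.
MPEG-4: 11.360 Mbps × 5220 s = 59299.2 Mb = 6.903 GiB.
H.265: 6.360 Mbps × 5220 s = 33199.2 Mb = 3.865 GiB.
Saving: 6.903 − 3.865 = 3.038 GiB.

3.04 GiB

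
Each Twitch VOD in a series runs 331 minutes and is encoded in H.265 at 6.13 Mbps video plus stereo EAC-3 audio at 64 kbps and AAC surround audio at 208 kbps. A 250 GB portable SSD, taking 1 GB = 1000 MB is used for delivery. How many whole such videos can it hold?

15

331 min = 19860 s
Audio total: 64 + 208 = 272 kbps = 0.272 Mbps.
Total bitrate: 6.402 Mbps.
Per item: 6.402 Mbps × 19860 s = 127,144 Mb = 15,893 MB.
Capacity: 250 GB = 2,000,000 Mb; 15.73 items → 15 complete.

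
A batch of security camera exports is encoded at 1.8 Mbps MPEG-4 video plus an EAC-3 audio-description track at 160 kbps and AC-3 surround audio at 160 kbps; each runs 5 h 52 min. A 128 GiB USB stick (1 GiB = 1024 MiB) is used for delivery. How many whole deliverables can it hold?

5 h 52 min = 352 min = 21120 s
Audio total: 160 + 160 = 320 kbps = 0.320 Mbps.
Total bitrate: 2.120 Mbps.
Per item: 2.120 Mbps × 21120 s = 44,774 Mb = 5,597 MB.
Capacity: 128 GiB = 1,099,512 Mb; 24.56 items → 24 complete.

24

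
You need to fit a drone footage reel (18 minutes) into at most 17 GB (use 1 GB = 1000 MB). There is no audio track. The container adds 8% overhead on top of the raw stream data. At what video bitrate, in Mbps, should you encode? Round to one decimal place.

116.6 Mbps

Budget: 17 GB = 136000.0 Mb.
Stream payload after overhead: 136000.0 / 1.08 = 125925.9 Mb.
18 min = 1080 s
Total bitrate budget: 125925.9 Mb / 1080 s = 116.598 Mbps.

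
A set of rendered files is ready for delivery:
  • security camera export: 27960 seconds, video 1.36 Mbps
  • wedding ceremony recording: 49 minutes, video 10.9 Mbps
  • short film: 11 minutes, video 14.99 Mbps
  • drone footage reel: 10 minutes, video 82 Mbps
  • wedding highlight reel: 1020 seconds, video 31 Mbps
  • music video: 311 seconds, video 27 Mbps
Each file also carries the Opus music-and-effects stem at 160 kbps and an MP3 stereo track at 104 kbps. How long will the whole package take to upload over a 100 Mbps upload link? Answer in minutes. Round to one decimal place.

Audio total: 160 + 104 = 264 kbps = 0.264 Mbps.
security camera export: 1.624 Mbps × 27960 s = 45407.0 Mb
wedding ceremony recording: 11.164 Mbps × 2940 s = 32822.2 Mb
short film: 15.254 Mbps × 660 s = 10067.6 Mb
drone footage reel: 82.264 Mbps × 600 s = 49358.4 Mb
wedding highlight reel: 31.264 Mbps × 1020 s = 31889.3 Mb
music video: 27.264 Mbps × 311 s = 8479.1 Mb
Total: 178023.6 Mb = 22253.0 MB.
At 100 Mbps: 178023.6 / 100 = 1780 s ≈ 29.7 minutes.

29.7 minutes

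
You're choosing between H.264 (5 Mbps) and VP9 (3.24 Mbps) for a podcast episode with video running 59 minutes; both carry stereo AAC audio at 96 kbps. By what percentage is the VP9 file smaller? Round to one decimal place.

34.5%

59 min = 3540 s
Audio: 96 kbps = 0.096 Mbps.
H.264: 5.096 Mbps × 3540 s = 18039.8 Mb = 2.255 GB.
VP9: 3.336 Mbps × 3540 s = 11809.4 Mb = 1.476 GB.
Reduction: (1 − 1.476/2.255) × 100 = 34.54%.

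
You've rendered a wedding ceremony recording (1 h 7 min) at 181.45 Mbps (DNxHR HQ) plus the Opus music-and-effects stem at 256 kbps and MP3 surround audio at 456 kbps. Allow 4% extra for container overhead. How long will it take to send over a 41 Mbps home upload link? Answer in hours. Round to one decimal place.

5.2 hours

1 h 7 min = 67 min = 4020 s
Audio total: 256 + 456 = 712 kbps = 0.712 Mbps.
Total bitrate: 182.162 Mbps.
File: 182.162 Mbps × 4020 s = 732291.2 Mb.
With 4% container overhead: ×1.04. → 761582.9 Mb.
At 41 Mbps: 761582.9 / 41 = 18575.2 s ≈ 5.16 hours.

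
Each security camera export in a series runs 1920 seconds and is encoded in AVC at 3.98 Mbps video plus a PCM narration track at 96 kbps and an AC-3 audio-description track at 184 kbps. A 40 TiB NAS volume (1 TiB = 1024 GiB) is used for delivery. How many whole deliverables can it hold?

43016

Audio total: 96 + 184 = 280 kbps = 0.280 Mbps.
Total bitrate: 4.260 Mbps.
Per item: 4.260 Mbps × 1920 s = 8,179 Mb = 1,022 MB.
Capacity: 40 TiB = 351,843,721 Mb; 43016.89 items → 43016 complete.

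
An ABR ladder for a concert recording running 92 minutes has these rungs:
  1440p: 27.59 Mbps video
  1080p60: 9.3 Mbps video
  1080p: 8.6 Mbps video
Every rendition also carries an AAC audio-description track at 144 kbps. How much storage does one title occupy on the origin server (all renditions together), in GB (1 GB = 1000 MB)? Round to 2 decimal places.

92 min = 5520 s
Audio: 144 kbps = 0.144 Mbps.
Sum of rendition bitrates: (27.59+0.144) + (9.3+0.144) + (8.6+0.144) = 45.922 Mbps.
× 5520 s = 253,489 Mb = 31,686 MB = 31.69 GB.

31.69 GB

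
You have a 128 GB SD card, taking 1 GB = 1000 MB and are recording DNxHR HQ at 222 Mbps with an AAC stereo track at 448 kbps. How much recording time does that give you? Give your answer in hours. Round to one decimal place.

Audio: 448 kbps = 0.448 Mbps.
Total bitrate: 222 + 0.448 = 222.448 Mbps.
Capacity: 128 GB = 1,024,000 Mb.
Recording time: 1,024,000 / 222.448 = 4,603 s ≈ 1.28 hours.

1.3 hours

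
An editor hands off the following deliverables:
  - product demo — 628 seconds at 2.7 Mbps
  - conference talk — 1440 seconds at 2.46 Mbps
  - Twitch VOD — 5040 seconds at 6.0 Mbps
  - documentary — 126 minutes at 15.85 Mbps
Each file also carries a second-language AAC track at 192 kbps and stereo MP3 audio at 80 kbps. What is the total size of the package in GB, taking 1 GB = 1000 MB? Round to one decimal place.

19.9 GB

Audio total: 192 + 80 = 272 kbps = 0.272 Mbps.
product demo: 2.972 Mbps × 628 s = 1866.4 Mb
conference talk: 2.732 Mbps × 1440 s = 3934.1 Mb
Twitch VOD: 6.272 Mbps × 5040 s = 31610.9 Mb
documentary: 16.122 Mbps × 7560 s = 121882.3 Mb
Total: 159293.7 Mb = 19911.7 MB.
= 19.91 GB.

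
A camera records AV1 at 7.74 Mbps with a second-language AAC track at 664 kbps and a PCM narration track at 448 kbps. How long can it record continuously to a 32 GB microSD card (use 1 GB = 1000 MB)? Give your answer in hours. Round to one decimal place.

8.0 hours

Audio total: 664 + 448 = 1112 kbps = 1.112 Mbps.
Total bitrate: 7.74 + 1.112 = 8.852 Mbps.
Capacity: 32 GB = 256,000 Mb.
Recording time: 256,000 / 8.852 = 28,920 s ≈ 8.03 hours.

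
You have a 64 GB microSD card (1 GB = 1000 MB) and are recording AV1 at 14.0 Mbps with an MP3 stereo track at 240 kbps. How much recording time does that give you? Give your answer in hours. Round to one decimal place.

Audio: 240 kbps = 0.240 Mbps.
Total bitrate: 14.0 + 0.240 = 14.240 Mbps.
Capacity: 64 GB = 512,000 Mb.
Recording time: 512,000 / 14.240 = 35,955 s ≈ 9.99 hours.

10.0 hours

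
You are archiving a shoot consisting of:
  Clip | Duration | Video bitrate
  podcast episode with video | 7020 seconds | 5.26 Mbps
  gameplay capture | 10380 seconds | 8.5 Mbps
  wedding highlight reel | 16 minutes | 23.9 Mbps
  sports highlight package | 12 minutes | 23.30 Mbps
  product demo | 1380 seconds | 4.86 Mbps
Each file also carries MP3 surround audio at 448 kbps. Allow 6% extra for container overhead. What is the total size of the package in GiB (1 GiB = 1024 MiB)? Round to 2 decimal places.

Audio: 448 kbps = 0.448 Mbps.
podcast episode with video: 5.708 Mbps × 7020 s × 1.06 = 42474.4 Mb
gameplay capture: 8.948 Mbps × 10380 s × 1.06 = 98453.1 Mb
wedding highlight reel: 24.348 Mbps × 960 s × 1.06 = 24776.5 Mb
sports highlight package: 23.748 Mbps × 720 s × 1.06 = 18124.5 Mb
product demo: 5.308 Mbps × 1380 s × 1.06 = 7764.5 Mb
Total: 191593.0 Mb = 23949.1 MB.
= 22.30 GiB.

22.30 GiB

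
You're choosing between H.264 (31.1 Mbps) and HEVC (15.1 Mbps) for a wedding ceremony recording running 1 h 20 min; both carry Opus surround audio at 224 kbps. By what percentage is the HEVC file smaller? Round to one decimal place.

1 h 20 min = 80 min = 4800 s
Audio: 224 kbps = 0.224 Mbps.
H.264: 31.324 Mbps × 4800 s = 150355.2 Mb = 18.794 GB.
HEVC: 15.324 Mbps × 4800 s = 73555.2 Mb = 9.194 GB.
Reduction: (1 − 9.194/18.794) × 100 = 51.08%.

51.1%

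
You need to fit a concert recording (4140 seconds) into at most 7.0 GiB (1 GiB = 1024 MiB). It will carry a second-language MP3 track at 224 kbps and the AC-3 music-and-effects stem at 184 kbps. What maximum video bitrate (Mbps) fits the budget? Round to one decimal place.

Budget: 7.0 GiB = 60129.5 Mb.
Total bitrate budget: 60129.5 Mb / 4140 s = 14.524 Mbps.
Audio total: 224 + 184 = 408 kbps = 0.408 Mbps.
Video: 14.524 − 0.408 = 14.116 Mbps.

14.1 Mbps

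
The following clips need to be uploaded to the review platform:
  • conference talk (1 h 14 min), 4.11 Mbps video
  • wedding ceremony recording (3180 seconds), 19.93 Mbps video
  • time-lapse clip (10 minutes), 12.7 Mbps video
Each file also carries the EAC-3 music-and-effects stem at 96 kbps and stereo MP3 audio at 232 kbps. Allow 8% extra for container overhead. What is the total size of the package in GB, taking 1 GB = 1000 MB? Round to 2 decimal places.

12.41 GB

Audio total: 96 + 232 = 328 kbps = 0.328 Mbps.
conference talk: 4.438 Mbps × 4440 s × 1.08 = 21281.1 Mb
wedding ceremony recording: 20.258 Mbps × 3180 s × 1.08 = 69574.1 Mb
time-lapse clip: 13.028 Mbps × 600 s × 1.08 = 8442.1 Mb
Total: 99297.3 Mb = 12412.2 MB.
= 12.41 GB.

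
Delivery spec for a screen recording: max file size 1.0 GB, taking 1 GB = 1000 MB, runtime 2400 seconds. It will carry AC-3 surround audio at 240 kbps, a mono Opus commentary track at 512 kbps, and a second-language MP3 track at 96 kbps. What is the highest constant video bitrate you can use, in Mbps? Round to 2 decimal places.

Budget: 1.0 GB = 8000.0 Mb.
Total bitrate budget: 8000.0 Mb / 2400 s = 3.333 Mbps.
Audio total: 240 + 512 + 96 = 848 kbps = 0.848 Mbps.
Video: 3.333 − 0.848 = 2.485 Mbps.

2.49 Mbps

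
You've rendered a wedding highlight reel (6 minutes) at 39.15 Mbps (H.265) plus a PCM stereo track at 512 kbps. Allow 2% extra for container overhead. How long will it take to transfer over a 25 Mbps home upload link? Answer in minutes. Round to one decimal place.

6 min = 360 s
Audio: 512 kbps = 0.512 Mbps.
Total bitrate: 39.662 Mbps.
File: 39.662 Mbps × 360 s = 14278.3 Mb.
With 2% container overhead: ×1.02. → 14563.9 Mb.
At 25 Mbps: 14563.9 / 25 = 582.6 s ≈ 9.71 minutes.

9.7 minutes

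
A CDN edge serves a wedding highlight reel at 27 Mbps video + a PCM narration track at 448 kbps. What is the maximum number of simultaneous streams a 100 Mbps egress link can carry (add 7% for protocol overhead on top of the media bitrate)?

3

Audio: 448 kbps = 0.448 Mbps.
Per-viewer media rate: 27.448 Mbps.
On the wire with 7% overhead: 29.369 Mbps.
100 Mbps = 100.0 Mbps; 100.0 / 29.369 = 3.40 → 3 viewers.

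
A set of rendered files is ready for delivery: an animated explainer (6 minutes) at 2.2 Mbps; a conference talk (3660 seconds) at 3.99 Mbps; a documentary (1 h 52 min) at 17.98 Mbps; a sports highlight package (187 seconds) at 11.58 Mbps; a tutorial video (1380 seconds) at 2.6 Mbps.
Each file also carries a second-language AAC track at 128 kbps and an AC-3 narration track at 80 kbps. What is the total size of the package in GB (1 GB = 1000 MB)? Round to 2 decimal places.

18.07 GB

Audio total: 128 + 80 = 208 kbps = 0.208 Mbps.
animated explainer: 2.408 Mbps × 360 s = 866.9 Mb
conference talk: 4.198 Mbps × 3660 s = 15364.7 Mb
documentary: 18.188 Mbps × 6720 s = 122223.4 Mb
sports highlight package: 11.788 Mbps × 187 s = 2204.4 Mb
tutorial video: 2.808 Mbps × 1380 s = 3875.0 Mb
Total: 144534.3 Mb = 18066.8 MB.
= 18.07 GB.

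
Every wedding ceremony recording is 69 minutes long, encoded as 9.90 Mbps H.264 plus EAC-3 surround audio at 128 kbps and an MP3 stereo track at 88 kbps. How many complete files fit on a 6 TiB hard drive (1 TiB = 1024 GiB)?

1260

69 min = 4140 s
Audio total: 128 + 88 = 216 kbps = 0.216 Mbps.
Total bitrate: 10.116 Mbps.
Per item: 10.116 Mbps × 4140 s = 41,880 Mb = 5,235 MB.
Capacity: 6 TiB = 52,776,558 Mb; 1260.18 items → 1260 complete.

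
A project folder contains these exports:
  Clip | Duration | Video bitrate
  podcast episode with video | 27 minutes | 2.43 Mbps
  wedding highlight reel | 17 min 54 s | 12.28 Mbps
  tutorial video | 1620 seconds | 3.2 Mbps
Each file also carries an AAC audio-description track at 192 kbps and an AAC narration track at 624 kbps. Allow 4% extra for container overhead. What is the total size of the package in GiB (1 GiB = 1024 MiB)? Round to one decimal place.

3.1 GiB

Audio total: 192 + 624 = 816 kbps = 0.816 Mbps.
podcast episode with video: 3.246 Mbps × 1620 s × 1.04 = 5468.9 Mb
wedding highlight reel: 13.096 Mbps × 1074 s × 1.04 = 14627.7 Mb
tutorial video: 4.016 Mbps × 1620 s × 1.04 = 6766.2 Mb
Total: 26862.7 Mb = 3357.8 MB.
= 3.127 GiB.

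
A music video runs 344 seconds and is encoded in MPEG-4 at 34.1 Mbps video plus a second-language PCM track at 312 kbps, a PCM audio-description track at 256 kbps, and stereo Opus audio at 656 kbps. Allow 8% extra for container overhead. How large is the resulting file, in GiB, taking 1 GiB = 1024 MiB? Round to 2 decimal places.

Audio total: 312 + 256 + 656 = 1224 kbps = 1.224 Mbps.
Total bitrate: 34.1 + 1.224 = 35.324 Mbps.
Stream data: 35.324 Mbps × 344 s = 12151.5 Mb.
With 8% container overhead: ×1.08.
13,124 Mb = 1,640,446,560 bytes ÷ 1,073,741,824 = 1.528 GiB.

1.53 GiB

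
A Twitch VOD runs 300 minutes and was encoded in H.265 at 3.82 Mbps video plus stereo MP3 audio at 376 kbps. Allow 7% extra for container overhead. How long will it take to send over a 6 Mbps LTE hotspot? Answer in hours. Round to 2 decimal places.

3.74 hours

300 min = 18000 s
Audio: 376 kbps = 0.376 Mbps.
Total bitrate: 4.196 Mbps.
File: 4.196 Mbps × 18000 s = 75528.0 Mb.
With 7% container overhead: ×1.07. → 80815.0 Mb.
At 6 Mbps: 80815.0 / 6 = 13469.2 s ≈ 3.74 hours.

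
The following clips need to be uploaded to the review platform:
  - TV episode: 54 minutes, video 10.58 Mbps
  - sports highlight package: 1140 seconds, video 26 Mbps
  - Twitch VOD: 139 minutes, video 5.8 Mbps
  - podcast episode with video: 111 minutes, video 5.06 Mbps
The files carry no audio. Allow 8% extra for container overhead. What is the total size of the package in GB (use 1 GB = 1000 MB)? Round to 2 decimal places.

TV episode: 10.580 Mbps × 3240 s × 1.08 = 37021.5 Mb
sports highlight package: 26.000 Mbps × 1140 s × 1.08 = 32011.2 Mb
Twitch VOD: 5.800 Mbps × 8340 s × 1.08 = 52241.8 Mb
podcast episode with video: 5.060 Mbps × 6660 s × 1.08 = 36395.6 Mb
Total: 157670.1 Mb = 19708.8 MB.
= 19.71 GB.

19.71 GB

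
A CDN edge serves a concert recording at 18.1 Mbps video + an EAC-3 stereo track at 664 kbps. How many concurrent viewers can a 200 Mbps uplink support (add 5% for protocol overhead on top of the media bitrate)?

10

Audio: 664 kbps = 0.664 Mbps.
Per-viewer media rate: 18.764 Mbps.
On the wire with 5% overhead: 19.702 Mbps.
200 Mbps = 200.0 Mbps; 200.0 / 19.702 = 10.15 → 10 viewers.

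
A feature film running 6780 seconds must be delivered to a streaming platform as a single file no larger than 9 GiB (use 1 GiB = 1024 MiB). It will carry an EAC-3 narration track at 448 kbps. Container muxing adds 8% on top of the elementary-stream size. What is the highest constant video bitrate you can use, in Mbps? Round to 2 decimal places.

10.11 Mbps

Budget: 9 GiB = 77309.4 Mb.
Stream payload after overhead: 77309.4 / 1.08 = 71582.8 Mb.
Total bitrate budget: 71582.8 Mb / 6780 s = 10.558 Mbps.
Audio: 448 kbps = 0.448 Mbps.
Video: 10.558 − 0.448 = 10.110 Mbps.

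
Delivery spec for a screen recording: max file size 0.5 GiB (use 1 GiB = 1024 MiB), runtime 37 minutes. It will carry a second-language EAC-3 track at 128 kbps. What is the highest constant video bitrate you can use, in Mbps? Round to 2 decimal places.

1.81 Mbps

Budget: 0.5 GiB = 4295.0 Mb.
37 min = 2220 s
Total bitrate budget: 4295.0 Mb / 2220 s = 1.935 Mbps.
Audio: 128 kbps = 0.128 Mbps.
Video: 1.935 − 0.128 = 1.807 Mbps.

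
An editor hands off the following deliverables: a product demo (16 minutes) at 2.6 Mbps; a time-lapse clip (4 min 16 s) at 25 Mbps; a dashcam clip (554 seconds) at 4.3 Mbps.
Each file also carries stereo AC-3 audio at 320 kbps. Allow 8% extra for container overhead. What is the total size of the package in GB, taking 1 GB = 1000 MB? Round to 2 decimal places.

Audio: 320 kbps = 0.320 Mbps.
product demo: 2.920 Mbps × 960 s × 1.08 = 3027.5 Mb
time-lapse clip: 25.320 Mbps × 256 s × 1.08 = 7000.5 Mb
dashcam clip: 4.620 Mbps × 554 s × 1.08 = 2764.2 Mb
Total: 12792.2 Mb = 1599.0 MB.
= 1.599 GB.

1.60 GB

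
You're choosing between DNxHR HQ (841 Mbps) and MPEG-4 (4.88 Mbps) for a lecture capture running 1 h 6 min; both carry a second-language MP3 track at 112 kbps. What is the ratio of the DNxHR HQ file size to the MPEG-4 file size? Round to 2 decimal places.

1 h 6 min = 66 min = 3960 s
Audio: 112 kbps = 0.112 Mbps.
DNxHR HQ: 841.112 Mbps × 3960 s = 3330803.5 Mb = 387.757 GiB.
MPEG-4: 4.992 Mbps × 3960 s = 19768.3 Mb = 2.301 GiB.
Ratio: 387.757 / 2.301 = 168.492.

168.49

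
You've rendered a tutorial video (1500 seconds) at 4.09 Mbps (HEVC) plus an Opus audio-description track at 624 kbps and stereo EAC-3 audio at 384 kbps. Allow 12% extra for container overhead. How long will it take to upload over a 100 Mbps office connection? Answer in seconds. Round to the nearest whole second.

Audio total: 624 + 384 = 1008 kbps = 1.008 Mbps.
Total bitrate: 5.098 Mbps.
File: 5.098 Mbps × 1500 s = 7647.0 Mb.
With 12% container overhead: ×1.12. → 8564.6 Mb.
At 100 Mbps: 8564.6 / 100 = 85.6 s ≈ 85.6 seconds.

86 seconds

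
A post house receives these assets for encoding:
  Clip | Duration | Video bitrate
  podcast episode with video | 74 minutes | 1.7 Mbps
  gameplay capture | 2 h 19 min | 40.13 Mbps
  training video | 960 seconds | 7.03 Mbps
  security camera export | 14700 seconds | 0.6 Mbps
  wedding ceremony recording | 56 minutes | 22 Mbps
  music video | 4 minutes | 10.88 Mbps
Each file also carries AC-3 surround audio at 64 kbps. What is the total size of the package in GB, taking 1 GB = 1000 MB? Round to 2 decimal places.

54.55 GB

Audio: 64 kbps = 0.064 Mbps.
podcast episode with video: 1.764 Mbps × 4440 s = 7832.2 Mb
gameplay capture: 40.194 Mbps × 8340 s = 335218.0 Mb
training video: 7.094 Mbps × 960 s = 6810.2 Mb
security camera export: 0.664 Mbps × 14700 s = 9760.8 Mb
wedding ceremony recording: 22.064 Mbps × 3360 s = 74135.0 Mb
music video: 10.944 Mbps × 240 s = 2626.6 Mb
Total: 436382.8 Mb = 54547.8 MB.
= 54.55 GB.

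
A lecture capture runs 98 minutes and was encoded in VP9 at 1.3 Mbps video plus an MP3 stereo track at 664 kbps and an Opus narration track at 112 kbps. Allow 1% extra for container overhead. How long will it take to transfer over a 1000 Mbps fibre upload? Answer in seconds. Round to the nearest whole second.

12 seconds

98 min = 5880 s
Audio total: 664 + 112 = 776 kbps = 0.776 Mbps.
Total bitrate: 2.076 Mbps.
File: 2.076 Mbps × 5880 s = 12206.9 Mb.
With 1% container overhead: ×1.01. → 12328.9 Mb.
At 1000 Mbps: 12328.9 / 1000 = 12.3 s ≈ 12.3 seconds.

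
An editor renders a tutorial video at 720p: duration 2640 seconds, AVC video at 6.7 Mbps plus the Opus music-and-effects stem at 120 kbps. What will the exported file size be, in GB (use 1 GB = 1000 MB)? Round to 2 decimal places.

Audio: 120 kbps = 0.120 Mbps.
Total bitrate: 6.7 + 0.120 = 6.820 Mbps.
Stream data: 6.820 Mbps × 2640 s = 18004.8 Mb.
18,005 Mb ÷ 8 = 2,251 MB → 2.251 GB.

2.25 GB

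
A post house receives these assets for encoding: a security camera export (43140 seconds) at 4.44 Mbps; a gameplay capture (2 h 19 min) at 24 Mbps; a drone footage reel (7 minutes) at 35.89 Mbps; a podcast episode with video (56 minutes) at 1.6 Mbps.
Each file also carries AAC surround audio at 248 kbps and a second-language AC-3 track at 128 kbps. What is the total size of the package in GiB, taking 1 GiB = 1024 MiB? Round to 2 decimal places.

50.40 GiB

Audio total: 248 + 128 = 376 kbps = 0.376 Mbps.
security camera export: 4.816 Mbps × 43140 s = 207762.2 Mb
gameplay capture: 24.376 Mbps × 8340 s = 203295.8 Mb
drone footage reel: 36.266 Mbps × 420 s = 15231.7 Mb
podcast episode with video: 1.976 Mbps × 3360 s = 6639.4 Mb
Total: 432929.2 Mb = 54116.1 MB.
= 50.40 GiB.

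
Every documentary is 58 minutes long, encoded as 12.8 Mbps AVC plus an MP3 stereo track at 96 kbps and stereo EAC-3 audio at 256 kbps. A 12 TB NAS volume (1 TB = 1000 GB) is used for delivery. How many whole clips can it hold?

2097

58 min = 3480 s
Audio total: 96 + 256 = 352 kbps = 0.352 Mbps.
Total bitrate: 13.152 Mbps.
Per item: 13.152 Mbps × 3480 s = 45,769 Mb = 5,721 MB.
Capacity: 12 TB = 96,000,000 Mb; 2097.49 items → 2097 complete.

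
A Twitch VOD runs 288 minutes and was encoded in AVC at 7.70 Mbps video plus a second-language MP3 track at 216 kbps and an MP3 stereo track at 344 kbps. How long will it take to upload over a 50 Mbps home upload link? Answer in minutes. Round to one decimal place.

288 min = 17280 s
Audio total: 216 + 344 = 560 kbps = 0.560 Mbps.
Total bitrate: 8.260 Mbps.
File: 8.260 Mbps × 17280 s = 142732.8 Mb.
At 50 Mbps: 142732.8 / 50 = 2854.7 s ≈ 47.6 minutes.

47.6 minutes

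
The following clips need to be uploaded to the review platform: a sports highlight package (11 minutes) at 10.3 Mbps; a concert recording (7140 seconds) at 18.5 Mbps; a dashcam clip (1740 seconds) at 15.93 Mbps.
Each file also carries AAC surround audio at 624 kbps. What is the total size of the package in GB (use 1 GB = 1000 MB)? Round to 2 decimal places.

Audio: 624 kbps = 0.624 Mbps.
sports highlight package: 10.924 Mbps × 660 s = 7209.8 Mb
concert recording: 19.124 Mbps × 7140 s = 136545.4 Mb
dashcam clip: 16.554 Mbps × 1740 s = 28804.0 Mb
Total: 172559.2 Mb = 21569.9 MB.
= 21.57 GB.

21.57 GB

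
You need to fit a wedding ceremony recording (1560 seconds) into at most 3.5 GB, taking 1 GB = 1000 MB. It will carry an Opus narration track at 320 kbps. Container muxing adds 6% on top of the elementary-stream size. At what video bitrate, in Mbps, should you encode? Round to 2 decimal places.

Budget: 3.5 GB = 28000.0 Mb.
Stream payload after overhead: 28000.0 / 1.06 = 26415.1 Mb.
Total bitrate budget: 26415.1 Mb / 1560 s = 16.933 Mbps.
Audio: 320 kbps = 0.320 Mbps.
Video: 16.933 − 0.320 = 16.613 Mbps.

16.61 Mbps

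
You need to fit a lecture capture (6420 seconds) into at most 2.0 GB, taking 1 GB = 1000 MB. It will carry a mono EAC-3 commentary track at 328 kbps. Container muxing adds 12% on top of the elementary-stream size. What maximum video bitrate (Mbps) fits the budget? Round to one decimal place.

1.9 Mbps

Budget: 2.0 GB = 16000.0 Mb.
Stream payload after overhead: 16000.0 / 1.12 = 14285.7 Mb.
Total bitrate budget: 14285.7 Mb / 6420 s = 2.225 Mbps.
Audio: 328 kbps = 0.328 Mbps.
Video: 2.225 − 0.328 = 1.897 Mbps.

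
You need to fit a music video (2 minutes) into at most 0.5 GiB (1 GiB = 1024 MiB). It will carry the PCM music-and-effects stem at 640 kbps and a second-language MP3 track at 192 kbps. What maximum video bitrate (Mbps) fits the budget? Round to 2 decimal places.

Budget: 0.5 GiB = 4295.0 Mb.
2 min = 120 s
Total bitrate budget: 4295.0 Mb / 120 s = 35.791 Mbps.
Audio total: 640 + 192 = 832 kbps = 0.832 Mbps.
Video: 35.791 − 0.832 = 34.959 Mbps.

34.96 Mbps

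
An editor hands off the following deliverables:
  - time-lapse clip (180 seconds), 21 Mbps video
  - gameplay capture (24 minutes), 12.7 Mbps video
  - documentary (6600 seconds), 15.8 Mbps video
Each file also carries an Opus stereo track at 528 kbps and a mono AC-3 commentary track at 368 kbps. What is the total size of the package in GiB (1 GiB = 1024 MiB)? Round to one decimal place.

15.6 GiB

Audio total: 528 + 368 = 896 kbps = 0.896 Mbps.
time-lapse clip: 21.896 Mbps × 180 s = 3941.3 Mb
gameplay capture: 13.596 Mbps × 1440 s = 19578.2 Mb
documentary: 16.696 Mbps × 6600 s = 110193.6 Mb
Total: 133713.1 Mb = 16714.1 MB.
= 15.57 GiB.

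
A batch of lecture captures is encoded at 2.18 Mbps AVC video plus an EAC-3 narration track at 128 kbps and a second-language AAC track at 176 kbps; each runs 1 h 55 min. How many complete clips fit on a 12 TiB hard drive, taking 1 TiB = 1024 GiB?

6158

1 h 55 min = 115 min = 6900 s
Audio total: 128 + 176 = 304 kbps = 0.304 Mbps.
Total bitrate: 2.484 Mbps.
Per item: 2.484 Mbps × 6900 s = 17,140 Mb = 2,142 MB.
Capacity: 12 TiB = 105,553,116 Mb; 6158.44 items → 6158 complete.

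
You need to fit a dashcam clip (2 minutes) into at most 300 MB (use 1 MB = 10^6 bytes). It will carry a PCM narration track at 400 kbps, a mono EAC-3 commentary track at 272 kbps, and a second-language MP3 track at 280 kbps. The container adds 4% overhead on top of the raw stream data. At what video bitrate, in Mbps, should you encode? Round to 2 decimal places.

18.28 Mbps

Budget: 300 MB = 2400.0 Mb.
Stream payload after overhead: 2400.0 / 1.04 = 2307.7 Mb.
2 min = 120 s
Total bitrate budget: 2307.7 Mb / 120 s = 19.231 Mbps.
Audio total: 400 + 272 + 280 = 952 kbps = 0.952 Mbps.
Video: 19.231 − 0.952 = 18.279 Mbps.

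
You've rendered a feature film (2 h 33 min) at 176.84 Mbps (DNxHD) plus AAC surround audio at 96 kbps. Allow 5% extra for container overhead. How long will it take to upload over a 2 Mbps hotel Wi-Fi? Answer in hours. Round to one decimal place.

2 h 33 min = 153 min = 9180 s
Audio: 96 kbps = 0.096 Mbps.
Total bitrate: 176.936 Mbps.
File: 176.936 Mbps × 9180 s = 1624272.5 Mb.
With 5% container overhead: ×1.05. → 1705486.1 Mb.
At 2 Mbps: 1705486.1 / 2 = 852743.1 s ≈ 237 hours.

236.9 hours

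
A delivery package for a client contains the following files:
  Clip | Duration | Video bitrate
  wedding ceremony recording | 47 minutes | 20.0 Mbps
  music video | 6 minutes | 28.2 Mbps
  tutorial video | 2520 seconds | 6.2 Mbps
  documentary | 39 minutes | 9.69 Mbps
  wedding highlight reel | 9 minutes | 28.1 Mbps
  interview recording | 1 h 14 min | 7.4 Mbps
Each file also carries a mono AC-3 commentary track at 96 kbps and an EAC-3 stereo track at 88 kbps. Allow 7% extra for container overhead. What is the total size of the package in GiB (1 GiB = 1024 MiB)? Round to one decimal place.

19.3 GiB

Audio total: 96 + 88 = 184 kbps = 0.184 Mbps.
wedding ceremony recording: 20.184 Mbps × 2820 s × 1.07 = 60903.2 Mb
music video: 28.384 Mbps × 360 s × 1.07 = 10933.5 Mb
tutorial video: 6.384 Mbps × 2520 s × 1.07 = 17213.8 Mb
documentary: 9.874 Mbps × 2340 s × 1.07 = 24722.5 Mb
wedding highlight reel: 28.284 Mbps × 540 s × 1.07 = 16342.5 Mb
interview recording: 7.584 Mbps × 4440 s × 1.07 = 36030.1 Mb
Total: 166145.6 Mb = 20768.2 MB.
= 19.34 GiB.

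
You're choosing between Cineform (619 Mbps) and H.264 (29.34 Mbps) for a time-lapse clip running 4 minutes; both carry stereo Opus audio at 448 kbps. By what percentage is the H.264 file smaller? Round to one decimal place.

95.2%

4 min = 240 s
Audio: 448 kbps = 0.448 Mbps.
Cineform: 619.448 Mbps × 240 s = 148667.5 Mb = 18.583 GB.
H.264: 29.788 Mbps × 240 s = 7149.1 Mb = 0.894 GB.
Reduction: (1 − 0.894/18.583) × 100 = 95.19%.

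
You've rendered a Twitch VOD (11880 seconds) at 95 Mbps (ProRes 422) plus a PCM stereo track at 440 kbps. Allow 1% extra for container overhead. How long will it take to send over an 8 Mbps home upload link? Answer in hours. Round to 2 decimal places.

Audio: 440 kbps = 0.440 Mbps.
Total bitrate: 95.440 Mbps.
File: 95.440 Mbps × 11880 s = 1133827.2 Mb.
With 1% container overhead: ×1.01. → 1145165.5 Mb.
At 8 Mbps: 1145165.5 / 8 = 143145.7 s ≈ 39.8 hours.

39.76 hours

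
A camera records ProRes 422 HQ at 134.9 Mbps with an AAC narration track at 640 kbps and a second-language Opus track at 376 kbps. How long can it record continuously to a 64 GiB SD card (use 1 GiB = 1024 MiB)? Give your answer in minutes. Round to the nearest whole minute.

67 minutes

Audio total: 640 + 376 = 1016 kbps = 1.016 Mbps.
Total bitrate: 134.9 + 1.016 = 135.916 Mbps.
Capacity: 64 GiB = 549,756 Mb.
Recording time: 549,756 / 135.916 = 4,045 s ≈ 67.4 minutes.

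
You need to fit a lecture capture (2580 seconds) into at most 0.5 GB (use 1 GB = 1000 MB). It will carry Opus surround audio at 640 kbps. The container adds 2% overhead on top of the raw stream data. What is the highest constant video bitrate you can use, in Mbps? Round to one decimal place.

0.9 Mbps

Budget: 0.5 GB = 4000.0 Mb.
Stream payload after overhead: 4000.0 / 1.02 = 3921.6 Mb.
Total bitrate budget: 3921.6 Mb / 2580 s = 1.520 Mbps.
Audio: 640 kbps = 0.640 Mbps.
Video: 1.520 − 0.640 = 0.880 Mbps.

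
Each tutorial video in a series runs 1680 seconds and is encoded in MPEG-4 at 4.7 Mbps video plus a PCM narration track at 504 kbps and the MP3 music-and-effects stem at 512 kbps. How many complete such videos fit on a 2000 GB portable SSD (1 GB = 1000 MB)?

1666

Audio total: 504 + 512 = 1016 kbps = 1.016 Mbps.
Total bitrate: 5.716 Mbps.
Per item: 5.716 Mbps × 1680 s = 9,603 Mb = 1,200 MB.
Capacity: 2000 GB = 16,000,000 Mb; 1666.17 items → 1666 complete.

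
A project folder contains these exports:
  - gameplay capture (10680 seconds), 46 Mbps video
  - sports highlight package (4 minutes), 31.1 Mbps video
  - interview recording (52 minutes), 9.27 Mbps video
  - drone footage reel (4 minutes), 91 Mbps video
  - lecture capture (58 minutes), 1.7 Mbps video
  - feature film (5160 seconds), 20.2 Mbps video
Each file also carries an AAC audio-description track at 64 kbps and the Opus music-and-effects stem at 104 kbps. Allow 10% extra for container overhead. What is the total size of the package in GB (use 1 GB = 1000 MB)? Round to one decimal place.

Audio total: 64 + 104 = 168 kbps = 0.168 Mbps.
gameplay capture: 46.168 Mbps × 10680 s × 1.10 = 542381.7 Mb
sports highlight package: 31.268 Mbps × 240 s × 1.10 = 8254.8 Mb
interview recording: 9.438 Mbps × 3120 s × 1.10 = 32391.2 Mb
drone footage reel: 91.168 Mbps × 240 s × 1.10 = 24068.4 Mb
lecture capture: 1.868 Mbps × 3480 s × 1.10 = 7150.7 Mb
feature film: 20.368 Mbps × 5160 s × 1.10 = 115608.8 Mb
Total: 729855.5 Mb = 91231.9 MB.
= 91.23 GB.

91.2 GB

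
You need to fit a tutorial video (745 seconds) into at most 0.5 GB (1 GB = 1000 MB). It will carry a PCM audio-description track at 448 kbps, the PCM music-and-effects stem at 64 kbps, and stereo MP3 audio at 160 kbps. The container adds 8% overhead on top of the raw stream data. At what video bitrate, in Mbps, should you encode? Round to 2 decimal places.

4.30 Mbps

Budget: 0.5 GB = 4000.0 Mb.
Stream payload after overhead: 4000.0 / 1.08 = 3703.7 Mb.
Total bitrate budget: 3703.7 Mb / 745 s = 4.971 Mbps.
Audio total: 448 + 64 + 160 = 672 kbps = 0.672 Mbps.
Video: 4.971 − 0.672 = 4.299 Mbps.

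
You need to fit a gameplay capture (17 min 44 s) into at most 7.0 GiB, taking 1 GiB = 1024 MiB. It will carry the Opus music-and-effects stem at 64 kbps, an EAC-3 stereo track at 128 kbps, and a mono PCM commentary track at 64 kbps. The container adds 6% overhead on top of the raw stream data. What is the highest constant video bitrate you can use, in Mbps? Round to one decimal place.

Budget: 7.0 GiB = 60129.5 Mb.
Stream payload after overhead: 60129.5 / 1.06 = 56726.0 Mb.
17 min 44 s = 1064 s
Total bitrate budget: 56726.0 Mb / 1064 s = 53.314 Mbps.
Audio total: 64 + 128 + 64 = 256 kbps = 0.256 Mbps.
Video: 53.314 − 0.256 = 53.058 Mbps.

53.1 Mbps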